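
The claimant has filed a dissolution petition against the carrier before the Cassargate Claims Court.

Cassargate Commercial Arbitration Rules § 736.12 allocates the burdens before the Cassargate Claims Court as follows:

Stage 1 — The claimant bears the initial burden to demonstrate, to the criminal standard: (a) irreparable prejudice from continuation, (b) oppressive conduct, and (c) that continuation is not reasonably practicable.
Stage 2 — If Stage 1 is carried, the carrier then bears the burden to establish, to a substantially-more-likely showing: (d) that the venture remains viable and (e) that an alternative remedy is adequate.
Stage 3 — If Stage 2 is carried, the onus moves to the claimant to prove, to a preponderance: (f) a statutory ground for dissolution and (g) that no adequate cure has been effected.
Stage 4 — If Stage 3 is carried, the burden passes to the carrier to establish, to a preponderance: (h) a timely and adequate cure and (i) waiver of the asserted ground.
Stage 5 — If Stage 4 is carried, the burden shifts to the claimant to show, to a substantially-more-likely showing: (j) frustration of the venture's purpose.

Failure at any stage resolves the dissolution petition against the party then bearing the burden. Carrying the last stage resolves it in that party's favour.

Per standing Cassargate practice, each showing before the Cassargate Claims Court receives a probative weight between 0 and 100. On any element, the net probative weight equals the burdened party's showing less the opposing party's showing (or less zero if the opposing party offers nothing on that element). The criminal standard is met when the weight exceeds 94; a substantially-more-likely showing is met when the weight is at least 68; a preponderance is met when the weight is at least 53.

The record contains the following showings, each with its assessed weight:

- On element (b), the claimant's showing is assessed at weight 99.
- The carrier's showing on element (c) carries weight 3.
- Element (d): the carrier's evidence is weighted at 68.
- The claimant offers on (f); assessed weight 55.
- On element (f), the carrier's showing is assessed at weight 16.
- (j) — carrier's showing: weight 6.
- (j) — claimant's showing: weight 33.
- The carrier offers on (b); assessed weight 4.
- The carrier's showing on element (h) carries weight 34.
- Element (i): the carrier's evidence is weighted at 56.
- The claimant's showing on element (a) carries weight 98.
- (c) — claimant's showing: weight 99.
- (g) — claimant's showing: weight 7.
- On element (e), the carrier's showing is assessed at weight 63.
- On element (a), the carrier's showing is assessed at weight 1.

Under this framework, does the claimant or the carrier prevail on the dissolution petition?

At Stage 1 the claimant must meet the criminal standard (weight exceeds 94): on (a) the weight is 98 less the opposing 1 gives net 97, which does exceed 94, so (a) meets the standard; on (b) the weight is 99 less the opposing 4 gives net 95, > 94, so (b) meets the standard; on (c) the weight is 99 less the opposing 3 gives net 96, > 94, so (c) meets the standard.
  The claimant carries Stage 1; the carrier now bears the burden.
At Stage 2 the carrier must meet a substantially-more-likely showing (weight is at least 68): on (d) the weight is 68, which does reach 68, so (d) meets the standard; on (e) the weight is 63, < 68, so (e) does not meet the standard.
  The carrier does not carry Stage 2.
The analysis ends at Stage 2; the claimant prevails.

claimant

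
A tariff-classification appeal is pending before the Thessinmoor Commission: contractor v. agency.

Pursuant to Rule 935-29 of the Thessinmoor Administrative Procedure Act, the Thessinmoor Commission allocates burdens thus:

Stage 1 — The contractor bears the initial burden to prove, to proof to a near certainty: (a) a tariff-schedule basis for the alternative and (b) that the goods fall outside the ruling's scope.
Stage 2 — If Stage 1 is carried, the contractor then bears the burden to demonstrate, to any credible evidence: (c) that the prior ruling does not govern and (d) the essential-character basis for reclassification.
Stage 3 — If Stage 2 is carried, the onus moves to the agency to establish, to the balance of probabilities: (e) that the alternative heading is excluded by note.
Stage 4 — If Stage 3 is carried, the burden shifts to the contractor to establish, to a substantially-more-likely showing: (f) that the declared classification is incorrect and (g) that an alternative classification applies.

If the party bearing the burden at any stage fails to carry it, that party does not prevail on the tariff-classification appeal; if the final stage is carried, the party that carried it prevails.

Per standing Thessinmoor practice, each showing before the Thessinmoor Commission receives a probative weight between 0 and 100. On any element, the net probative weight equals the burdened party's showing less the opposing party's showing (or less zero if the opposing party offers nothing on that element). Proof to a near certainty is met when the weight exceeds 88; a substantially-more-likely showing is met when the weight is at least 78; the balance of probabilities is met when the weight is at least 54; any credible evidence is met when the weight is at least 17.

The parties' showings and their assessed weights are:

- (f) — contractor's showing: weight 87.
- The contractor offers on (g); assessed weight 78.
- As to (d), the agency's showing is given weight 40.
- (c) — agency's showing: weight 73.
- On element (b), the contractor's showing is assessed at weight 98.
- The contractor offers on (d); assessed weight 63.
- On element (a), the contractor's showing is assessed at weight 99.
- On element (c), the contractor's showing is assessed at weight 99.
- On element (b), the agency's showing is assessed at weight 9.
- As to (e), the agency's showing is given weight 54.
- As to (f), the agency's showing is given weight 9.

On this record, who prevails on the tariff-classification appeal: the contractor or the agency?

contractor

Stage 1 — burden on contractor; standard: proof to a near certainty (weight exceeds 88).
    (a): 99 > 88 [met]
    (b): 98 − 9 = 89 > 88 [met]
  All elements met. The contractor retains the burden for Stage 2.
Stage 2 — burden on contractor; standard: any credible evidence (weight is at least 17).
    (c): 99 − 73 = 26 ≥ 17 [met]
    (d): 63 − 40 = 23 ≥ 17 [met]
  The contractor carries Stage 2; the agency now bears the burden.
Stage 3 — burden on agency; standard: the balance of probabilities (weight is at least 54).
    (e): 54 ≥ 54 [met]
  Stage 3 is satisfied; the onus moves to the contractor.
Stage 4 — burden on contractor; standard: a substantially-more-likely showing (weight is at least 78).
    (f): 87 − 9 = 78 ≥ 78 [met]
    (g): 78 ≥ 78 [met]
  All elements met at the final stage.
All stages carried — the contractor prevails.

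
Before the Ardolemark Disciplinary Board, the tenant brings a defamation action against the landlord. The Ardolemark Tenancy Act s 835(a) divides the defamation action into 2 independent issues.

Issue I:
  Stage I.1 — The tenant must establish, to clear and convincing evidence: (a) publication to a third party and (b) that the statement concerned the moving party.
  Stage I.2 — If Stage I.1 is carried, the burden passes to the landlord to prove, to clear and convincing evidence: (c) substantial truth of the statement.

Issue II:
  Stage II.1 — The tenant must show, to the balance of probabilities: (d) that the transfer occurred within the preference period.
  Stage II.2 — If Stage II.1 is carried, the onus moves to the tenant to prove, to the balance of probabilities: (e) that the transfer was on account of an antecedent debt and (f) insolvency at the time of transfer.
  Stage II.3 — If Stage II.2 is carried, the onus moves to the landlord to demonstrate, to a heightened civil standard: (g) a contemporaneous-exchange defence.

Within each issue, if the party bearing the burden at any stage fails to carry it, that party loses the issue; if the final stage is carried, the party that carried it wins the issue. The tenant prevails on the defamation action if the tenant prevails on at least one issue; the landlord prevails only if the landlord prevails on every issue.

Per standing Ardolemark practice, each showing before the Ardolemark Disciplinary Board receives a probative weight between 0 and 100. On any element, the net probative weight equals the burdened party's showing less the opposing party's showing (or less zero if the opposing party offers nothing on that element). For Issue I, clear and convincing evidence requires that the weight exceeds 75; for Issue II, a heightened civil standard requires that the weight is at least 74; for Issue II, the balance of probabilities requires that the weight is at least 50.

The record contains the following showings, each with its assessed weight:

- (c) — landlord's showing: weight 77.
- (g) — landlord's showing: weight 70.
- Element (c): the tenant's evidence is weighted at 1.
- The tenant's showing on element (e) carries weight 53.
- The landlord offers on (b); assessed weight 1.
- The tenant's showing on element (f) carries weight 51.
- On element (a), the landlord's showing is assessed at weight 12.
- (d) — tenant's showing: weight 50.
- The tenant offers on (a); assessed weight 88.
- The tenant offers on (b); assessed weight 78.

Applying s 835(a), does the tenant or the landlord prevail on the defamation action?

tenant

— Issue I —
At Stage I.1 the tenant must meet clear and convincing evidence (weight exceeds 75): on (a) the weight is 88 less the opposing 12 gives net 76, which does exceed 75, so (a) meets the standard; on (b) the weight is 78 less the opposing 1 gives net 77, > 75, so (b) meets the standard.
  Stage I.1 carried; the burden shifts to the landlord.
At Stage I.2 the landlord must meet clear and convincing evidence (weight exceeds 75): on (c) the weight is 77 less the opposing 1 gives net 76, > 75, so (c) meets the standard.
  All elements met at the final stage.
Every stage carried; the landlord prevails on this issue.
— Issue II —
At Stage II.1 the tenant must meet the balance of probabilities (weight is at least 50): on (d) the weight is 50, ≥ 50, so (d) meets the standard.
  All elements met. The tenant retains the burden for Stage II.2.
At Stage II.2 the tenant must meet the balance of probabilities (weight is at least 50): on (e) the weight is 53, which does reach 50, so (e) meets the standard; on (f) the weight is 51, which does reach 50, so (f) meets the standard.
  Stage II.2 carried; the burden shifts to the landlord.
At Stage II.3 the landlord must meet a heightened civil standard (weight is at least 74): on (g) the weight is 70, which does not reach 74, so (g) does not meet the standard.
  Not every element is met, so the landlord fails to carry Stage II.3.
The tenant prevails on this issue.
Per-issue: Issue I → landlord; Issue II → tenant. The tenant must prevail on at least one issue; overall, the tenant prevails.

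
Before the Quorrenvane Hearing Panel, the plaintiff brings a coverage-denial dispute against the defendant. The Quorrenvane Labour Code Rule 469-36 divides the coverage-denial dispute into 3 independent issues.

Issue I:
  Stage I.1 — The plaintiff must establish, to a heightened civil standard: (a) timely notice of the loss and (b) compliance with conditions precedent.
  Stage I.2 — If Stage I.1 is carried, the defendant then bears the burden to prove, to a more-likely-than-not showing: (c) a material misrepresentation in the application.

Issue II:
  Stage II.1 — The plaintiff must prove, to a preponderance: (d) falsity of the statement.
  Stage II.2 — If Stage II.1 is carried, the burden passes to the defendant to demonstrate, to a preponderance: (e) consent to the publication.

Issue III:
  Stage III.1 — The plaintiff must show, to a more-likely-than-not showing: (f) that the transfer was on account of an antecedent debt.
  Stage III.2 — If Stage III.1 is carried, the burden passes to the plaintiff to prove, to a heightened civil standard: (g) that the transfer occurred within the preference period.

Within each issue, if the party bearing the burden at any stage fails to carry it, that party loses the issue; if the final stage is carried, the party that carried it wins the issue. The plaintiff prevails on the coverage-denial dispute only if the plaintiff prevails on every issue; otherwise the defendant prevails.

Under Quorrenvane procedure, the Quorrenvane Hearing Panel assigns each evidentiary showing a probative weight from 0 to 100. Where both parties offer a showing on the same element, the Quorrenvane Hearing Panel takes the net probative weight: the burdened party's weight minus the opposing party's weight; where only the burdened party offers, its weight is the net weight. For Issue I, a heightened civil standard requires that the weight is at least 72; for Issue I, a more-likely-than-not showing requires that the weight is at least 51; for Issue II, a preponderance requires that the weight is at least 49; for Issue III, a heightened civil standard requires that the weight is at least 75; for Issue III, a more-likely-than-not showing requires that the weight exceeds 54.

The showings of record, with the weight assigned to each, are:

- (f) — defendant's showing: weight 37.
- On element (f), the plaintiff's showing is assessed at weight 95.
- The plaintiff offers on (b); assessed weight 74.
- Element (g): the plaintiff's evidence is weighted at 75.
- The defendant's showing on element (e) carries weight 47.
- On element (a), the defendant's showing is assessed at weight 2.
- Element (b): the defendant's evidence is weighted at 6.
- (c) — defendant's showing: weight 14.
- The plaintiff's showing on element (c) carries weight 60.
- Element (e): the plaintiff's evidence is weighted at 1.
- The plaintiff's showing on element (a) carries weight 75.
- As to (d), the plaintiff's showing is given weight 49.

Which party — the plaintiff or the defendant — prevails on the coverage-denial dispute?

— Issue I —
At Stage I.1 the plaintiff must meet a heightened civil standard (weight is at least 72): on (a) the weight is 75 less the opposing 2 gives net 73, ≥ 72, so (a) meets the standard; on (b) the weight is 74 less the opposing 6 gives net 68, which does not reach 72, so (b) does not meet the standard.
  Stage I.1 not carried; the plaintiff fails its burden.
So the defendant prevails on this issue.
— Issue II —
At Stage II.1 the plaintiff must meet a preponderance (weight is at least 49): on (d) the weight is 49, ≥ 49, so (d) meets the standard.
  Stage II.1 is satisfied; the onus moves to the defendant.
At Stage II.2 the defendant must meet a preponderance (weight is at least 49): on (e) the weight is 47 less the opposing 1 gives net 46, < 49, so (e) does not meet the standard.
  Stage II.2 not carried; the defendant fails its burden.
So the plaintiff prevails on this issue.
— Issue III —
Stage III.1 — burden on plaintiff; standard: a more-likely-than-not showing (weight exceeds 54).
    (f): 95 − 37 = 58 > 54 [met]
  Stage III.1 carried; the burden remains with the plaintiff.
Stage III.2 — burden on plaintiff; standard: a heightened civil standard (weight is at least 75).
    (g): 75 ≥ 75 [met]
  All elements met at the final stage.
With every stage satisfied, the plaintiff prevails on this issue.
Per-issue: Issue I → defendant; Issue II → plaintiff; Issue III → plaintiff. The plaintiff must prevail on every issue; overall, the defendant prevails.

defendant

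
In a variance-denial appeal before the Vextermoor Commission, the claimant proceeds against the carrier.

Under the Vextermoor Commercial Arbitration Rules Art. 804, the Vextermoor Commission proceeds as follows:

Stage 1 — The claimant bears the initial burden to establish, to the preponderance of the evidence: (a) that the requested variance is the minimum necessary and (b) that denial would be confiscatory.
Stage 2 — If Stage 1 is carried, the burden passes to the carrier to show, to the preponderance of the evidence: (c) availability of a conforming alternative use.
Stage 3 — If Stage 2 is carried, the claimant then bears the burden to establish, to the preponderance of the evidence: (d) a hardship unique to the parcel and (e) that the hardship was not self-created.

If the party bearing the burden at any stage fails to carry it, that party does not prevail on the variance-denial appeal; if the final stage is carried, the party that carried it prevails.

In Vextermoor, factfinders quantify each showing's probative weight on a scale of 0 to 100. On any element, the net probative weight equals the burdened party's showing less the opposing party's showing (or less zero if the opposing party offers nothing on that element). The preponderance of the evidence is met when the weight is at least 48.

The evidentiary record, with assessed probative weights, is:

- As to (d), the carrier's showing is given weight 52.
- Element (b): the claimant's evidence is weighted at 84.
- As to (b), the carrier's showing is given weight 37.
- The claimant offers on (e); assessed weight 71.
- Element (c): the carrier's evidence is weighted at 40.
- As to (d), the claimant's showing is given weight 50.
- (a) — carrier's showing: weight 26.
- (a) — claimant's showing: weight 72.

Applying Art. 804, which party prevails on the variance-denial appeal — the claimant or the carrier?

carrier

At Stage 1 the claimant must meet the preponderance of the evidence (weight is at least 48): on (a) the weight is 72 less the opposing 26 gives net 46, which does not reach 48, so (a) does not meet the standard; on (b) the weight is 84 less the opposing 37 gives net 47, < 48, so (b) does not meet the standard.
  The claimant does not carry Stage 1.
So the carrier prevails.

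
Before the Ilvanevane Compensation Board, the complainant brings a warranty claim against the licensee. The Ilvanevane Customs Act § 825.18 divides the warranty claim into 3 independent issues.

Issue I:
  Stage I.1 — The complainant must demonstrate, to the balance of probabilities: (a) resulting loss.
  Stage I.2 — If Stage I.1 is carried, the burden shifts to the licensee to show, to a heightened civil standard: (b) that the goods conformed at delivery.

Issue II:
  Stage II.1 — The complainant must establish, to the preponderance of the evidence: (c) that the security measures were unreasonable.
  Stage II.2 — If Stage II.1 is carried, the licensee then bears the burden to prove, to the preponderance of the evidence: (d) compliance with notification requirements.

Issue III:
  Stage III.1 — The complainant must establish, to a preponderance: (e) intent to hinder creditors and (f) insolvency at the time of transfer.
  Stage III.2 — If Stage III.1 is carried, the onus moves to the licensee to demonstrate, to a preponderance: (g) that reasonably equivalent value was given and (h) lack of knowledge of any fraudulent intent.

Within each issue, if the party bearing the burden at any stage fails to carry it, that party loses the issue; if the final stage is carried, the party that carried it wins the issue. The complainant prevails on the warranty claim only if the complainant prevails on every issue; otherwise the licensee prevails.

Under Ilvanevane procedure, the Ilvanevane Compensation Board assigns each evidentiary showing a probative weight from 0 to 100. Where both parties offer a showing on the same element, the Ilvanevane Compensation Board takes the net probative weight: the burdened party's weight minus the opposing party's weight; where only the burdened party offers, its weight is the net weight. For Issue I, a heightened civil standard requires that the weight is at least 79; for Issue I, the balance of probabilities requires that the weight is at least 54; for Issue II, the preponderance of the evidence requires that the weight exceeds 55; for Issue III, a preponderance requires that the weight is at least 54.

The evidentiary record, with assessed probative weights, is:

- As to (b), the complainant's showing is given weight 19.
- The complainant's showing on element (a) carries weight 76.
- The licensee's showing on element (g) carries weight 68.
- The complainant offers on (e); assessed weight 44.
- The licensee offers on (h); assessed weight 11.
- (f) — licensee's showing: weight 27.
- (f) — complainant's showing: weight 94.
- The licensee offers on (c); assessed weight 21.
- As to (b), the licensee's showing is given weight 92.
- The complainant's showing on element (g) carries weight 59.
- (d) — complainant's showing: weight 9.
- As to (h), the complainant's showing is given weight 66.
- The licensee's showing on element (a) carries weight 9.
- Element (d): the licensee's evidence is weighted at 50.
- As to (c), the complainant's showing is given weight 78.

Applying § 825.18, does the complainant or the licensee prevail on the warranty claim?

licensee

— Issue I —
Stage I.1 — burden on complainant; standard: the balance of probabilities (weight is at least 54).
    (a): 76 − 9 = 67 ≥ 54 [met]
  Stage I.1 is satisfied; the onus moves to the licensee.
Stage I.2 — burden on licensee; standard: a heightened civil standard (weight is at least 79).
    (b): 92 − 19 = 73 < 79 [not met]
  Stage I.2 not carried; the licensee fails its burden.
The complainant prevails on this issue.
— Issue II —
Stage II.1 (complainant, the preponderance of the evidence, weight exceeds 55): (c) net 78−21=57 > 55 — meets.
  The complainant carries Stage II.1; the licensee now bears the burden.
Stage II.2 (licensee, the preponderance of the evidence, weight exceeds 55): (d) net 50−9=41 ≤ 55 — fails.
  The licensee does not carry Stage II.2.
So the complainant prevails on this issue.
— Issue III —
Stage III.1 (complainant, a preponderance, weight is at least 54): (e) 44 < 54 — fails; (f) net 94−27=67 ≥ 54 — meets.
  Not every element is met, so the complainant fails to carry Stage III.1.
So the licensee prevails on this issue.
Per-issue: Issue I → complainant; Issue II → complainant; Issue III → licensee. The complainant must prevail on every issue; overall, the licensee prevails.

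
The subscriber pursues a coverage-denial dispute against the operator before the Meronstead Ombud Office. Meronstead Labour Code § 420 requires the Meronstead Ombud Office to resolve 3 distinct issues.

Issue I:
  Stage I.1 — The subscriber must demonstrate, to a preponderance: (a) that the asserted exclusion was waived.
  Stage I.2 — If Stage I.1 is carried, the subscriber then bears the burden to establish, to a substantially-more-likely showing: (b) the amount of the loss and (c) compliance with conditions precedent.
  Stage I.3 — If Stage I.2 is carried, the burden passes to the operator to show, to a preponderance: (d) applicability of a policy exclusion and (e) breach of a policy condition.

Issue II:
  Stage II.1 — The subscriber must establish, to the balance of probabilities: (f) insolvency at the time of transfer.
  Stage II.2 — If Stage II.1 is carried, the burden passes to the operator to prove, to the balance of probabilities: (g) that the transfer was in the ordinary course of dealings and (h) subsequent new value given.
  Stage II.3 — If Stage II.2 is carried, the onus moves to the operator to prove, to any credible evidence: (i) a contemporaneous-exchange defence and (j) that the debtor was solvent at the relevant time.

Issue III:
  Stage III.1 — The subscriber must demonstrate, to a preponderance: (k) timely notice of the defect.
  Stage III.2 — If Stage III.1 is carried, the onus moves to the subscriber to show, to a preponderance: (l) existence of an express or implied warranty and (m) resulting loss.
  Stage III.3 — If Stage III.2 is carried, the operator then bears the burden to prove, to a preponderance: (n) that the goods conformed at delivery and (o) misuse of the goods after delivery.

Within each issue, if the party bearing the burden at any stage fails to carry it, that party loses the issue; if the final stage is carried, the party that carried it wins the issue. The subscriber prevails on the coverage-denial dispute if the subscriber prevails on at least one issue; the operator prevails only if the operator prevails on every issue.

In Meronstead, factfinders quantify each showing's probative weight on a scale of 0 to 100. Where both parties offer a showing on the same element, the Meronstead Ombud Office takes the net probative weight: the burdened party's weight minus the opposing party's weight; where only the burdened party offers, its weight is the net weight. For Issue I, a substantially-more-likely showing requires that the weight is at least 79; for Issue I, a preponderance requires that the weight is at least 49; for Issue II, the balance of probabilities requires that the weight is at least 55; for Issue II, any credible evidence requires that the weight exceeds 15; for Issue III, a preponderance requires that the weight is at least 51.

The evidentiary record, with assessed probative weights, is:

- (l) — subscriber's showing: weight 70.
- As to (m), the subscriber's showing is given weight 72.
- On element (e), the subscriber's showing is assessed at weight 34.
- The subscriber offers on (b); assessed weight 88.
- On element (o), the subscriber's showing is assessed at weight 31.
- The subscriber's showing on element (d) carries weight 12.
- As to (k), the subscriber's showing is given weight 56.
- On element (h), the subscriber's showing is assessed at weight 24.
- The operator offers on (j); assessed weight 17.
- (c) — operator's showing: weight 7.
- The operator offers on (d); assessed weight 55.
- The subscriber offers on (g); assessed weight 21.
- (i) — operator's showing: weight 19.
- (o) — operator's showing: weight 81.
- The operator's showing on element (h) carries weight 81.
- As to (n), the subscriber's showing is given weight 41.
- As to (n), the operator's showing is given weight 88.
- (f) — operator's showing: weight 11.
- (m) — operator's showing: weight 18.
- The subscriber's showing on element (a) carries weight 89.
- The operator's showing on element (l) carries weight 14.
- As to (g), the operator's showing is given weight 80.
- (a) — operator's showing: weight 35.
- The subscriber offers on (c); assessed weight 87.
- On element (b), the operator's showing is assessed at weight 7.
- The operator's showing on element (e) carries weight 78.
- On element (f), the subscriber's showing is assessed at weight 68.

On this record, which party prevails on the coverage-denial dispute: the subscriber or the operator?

subscriber

— Issue I —
Stage I.1 — burden on subscriber; standard: a preponderance (weight is at least 49).
    (a): 89 − 35 = 54 ≥ 49 [met]
  All elements met. The subscriber retains the burden for Stage I.2.
Stage I.2 — burden on subscriber; standard: a substantially-more-likely showing (weight is at least 79).
    (b): 88 − 7 = 81 ≥ 79 [met]
    (c): 87 − 7 = 80 ≥ 79 [met]
  The subscriber carries Stage I.2; the operator now bears the burden.
Stage I.3 — burden on operator; standard: a preponderance (weight is at least 49).
    (d): 55 − 12 = 43 < 49 [not met]
    (e): 78 − 34 = 44 < 49 [not met]
  Stage I.3 not carried; the operator fails its burden.
So the subscriber prevails on this issue.
— Issue II —
At Stage II.1 the subscriber must meet the balance of probabilities (weight is at least 55): on (f) the weight is 68 less the opposing 11 gives net 57, ≥ 55, so (f) meets the standard.
  Stage II.1 carried; the burden shifts to the operator.
At Stage II.2 the operator must meet the balance of probabilities (weight is at least 55): on (g) the weight is 80 less the opposing 21 gives net 59, ≥ 55, so (g) meets the standard; on (h) the weight is 81 less the opposing 24 gives net 57, ≥ 55, so (h) meets the standard.
  All elements met. The operator retains the burden for Stage II.3.
At Stage II.3 the operator must meet any credible evidence (weight exceeds 15): on (i) the weight is 19, which does exceed 15, so (i) meets the standard; on (j) the weight is 17, > 15, so (j) meets the standard.
  The operator carries the last stage.
All stages carried — the operator prevails on this issue.
— Issue III —
Stage III.1 (subscriber, a preponderance, weight is at least 51): (k) 56 ≥ 51 — meets.
  All elements met. The subscriber retains the burden for Stage III.2.
Stage III.2 (subscriber, a preponderance, weight is at least 51): (l) net 70−14=56 ≥ 51 — meets; (m) net 72−18=54 ≥ 51 — meets.
  Stage III.2 is satisfied; the onus moves to the operator.
Stage III.3 (operator, a preponderance, weight is at least 51): (n) net 88−41=47 < 51 — fails; (o) net 81−31=50 < 51 — fails.
  Not every element is met, so the operator fails to carry Stage III.3.
The subscriber prevails on this issue.
Per-issue: Issue I → subscriber; Issue II → operator; Issue III → subscriber. The subscriber must prevail on at least one issue; overall, the subscriber prevails.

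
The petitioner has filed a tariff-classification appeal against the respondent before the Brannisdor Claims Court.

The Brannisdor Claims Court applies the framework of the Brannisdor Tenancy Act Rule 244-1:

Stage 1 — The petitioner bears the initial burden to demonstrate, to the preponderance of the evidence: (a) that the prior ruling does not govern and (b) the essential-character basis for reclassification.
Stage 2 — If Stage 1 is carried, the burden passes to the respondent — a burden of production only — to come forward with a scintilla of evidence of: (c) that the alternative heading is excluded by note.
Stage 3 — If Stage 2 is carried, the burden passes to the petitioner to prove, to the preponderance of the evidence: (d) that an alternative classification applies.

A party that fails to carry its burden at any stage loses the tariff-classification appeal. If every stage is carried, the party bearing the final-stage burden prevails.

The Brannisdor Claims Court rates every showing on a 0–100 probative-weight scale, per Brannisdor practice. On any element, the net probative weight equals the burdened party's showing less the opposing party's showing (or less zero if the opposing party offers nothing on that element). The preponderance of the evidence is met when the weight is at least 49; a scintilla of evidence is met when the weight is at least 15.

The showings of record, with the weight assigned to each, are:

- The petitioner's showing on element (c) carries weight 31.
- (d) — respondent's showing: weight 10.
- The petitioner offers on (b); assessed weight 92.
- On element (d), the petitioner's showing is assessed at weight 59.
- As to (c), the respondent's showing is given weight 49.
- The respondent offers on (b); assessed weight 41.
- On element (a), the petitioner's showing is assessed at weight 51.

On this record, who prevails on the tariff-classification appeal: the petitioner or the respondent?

Stage 1 (petitioner, the preponderance of the evidence, weight is at least 49): (a) 51 ≥ 49 — meets; (b) net 92−41=51 ≥ 49 — meets.
  Stage 1 carried; the burden shifts to the respondent.
Stage 2 (respondent, a scintilla of evidence, weight is at least 15): (c) net 49−31=18 ≥ 15 — meets.
  The respondent carries Stage 2; the petitioner now bears the burden.
Stage 3 (petitioner, the preponderance of the evidence, weight is at least 49): (d) net 59−10=49 ≥ 49 — meets.
  Stage 3 carried; the final stage is satisfied.
Every stage carried; the petitioner prevails.

petitioner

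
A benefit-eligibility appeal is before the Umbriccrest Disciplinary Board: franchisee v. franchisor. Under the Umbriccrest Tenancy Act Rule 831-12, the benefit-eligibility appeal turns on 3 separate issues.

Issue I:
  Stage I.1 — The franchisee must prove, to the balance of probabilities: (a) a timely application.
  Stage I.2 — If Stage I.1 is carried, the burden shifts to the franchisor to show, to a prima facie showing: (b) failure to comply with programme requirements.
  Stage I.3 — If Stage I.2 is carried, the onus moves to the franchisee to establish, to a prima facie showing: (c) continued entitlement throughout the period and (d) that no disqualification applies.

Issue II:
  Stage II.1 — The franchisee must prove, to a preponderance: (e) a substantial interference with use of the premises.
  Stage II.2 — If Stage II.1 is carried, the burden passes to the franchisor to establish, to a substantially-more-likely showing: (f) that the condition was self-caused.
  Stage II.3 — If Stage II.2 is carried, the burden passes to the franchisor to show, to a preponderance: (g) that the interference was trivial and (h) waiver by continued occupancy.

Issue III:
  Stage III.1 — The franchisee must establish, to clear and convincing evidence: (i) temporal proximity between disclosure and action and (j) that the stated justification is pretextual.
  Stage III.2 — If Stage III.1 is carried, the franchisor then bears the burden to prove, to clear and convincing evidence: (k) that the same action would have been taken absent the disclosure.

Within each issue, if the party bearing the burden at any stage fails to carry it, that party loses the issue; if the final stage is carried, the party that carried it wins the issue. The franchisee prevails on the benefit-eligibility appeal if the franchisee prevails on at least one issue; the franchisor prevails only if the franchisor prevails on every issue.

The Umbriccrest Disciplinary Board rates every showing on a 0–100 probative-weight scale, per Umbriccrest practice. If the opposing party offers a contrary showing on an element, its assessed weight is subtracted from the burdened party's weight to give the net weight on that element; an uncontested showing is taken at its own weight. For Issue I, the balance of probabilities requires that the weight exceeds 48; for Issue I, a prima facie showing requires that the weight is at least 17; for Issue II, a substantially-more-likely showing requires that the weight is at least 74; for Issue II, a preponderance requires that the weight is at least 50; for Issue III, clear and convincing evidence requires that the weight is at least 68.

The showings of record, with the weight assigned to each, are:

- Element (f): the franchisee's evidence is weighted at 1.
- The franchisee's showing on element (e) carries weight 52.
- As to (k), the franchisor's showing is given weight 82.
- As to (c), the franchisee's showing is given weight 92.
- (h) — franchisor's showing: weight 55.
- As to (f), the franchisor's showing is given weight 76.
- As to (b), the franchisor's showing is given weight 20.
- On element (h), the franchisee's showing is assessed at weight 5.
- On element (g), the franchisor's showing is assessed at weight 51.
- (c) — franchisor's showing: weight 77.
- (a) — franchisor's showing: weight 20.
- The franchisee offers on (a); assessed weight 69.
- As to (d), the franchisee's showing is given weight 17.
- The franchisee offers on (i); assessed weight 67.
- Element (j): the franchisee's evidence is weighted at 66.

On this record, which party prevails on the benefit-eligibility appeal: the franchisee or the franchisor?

— Issue I —
Stage I.1 (franchisee, the balance of probabilities, weight exceeds 48): (a) net 69−20=49 > 48 — meets.
  All elements met. The burden passes to the franchisor.
Stage I.2 (franchisor, a prima facie showing, weight is at least 17): (b) 20 ≥ 17 — meets.
  Stage I.2 is satisfied; the onus moves to the franchisee.
Stage I.3 (franchisee, a prima facie showing, weight is at least 17): (c) net 92−77=15 < 17 — fails; (d) 17 ≥ 17 — meets.
  The franchisee does not carry Stage I.3.
The franchisor prevails on this issue.
— Issue II —
Stage II.1 (franchisee, a preponderance, weight is at least 50): (e) 52 ≥ 50 — meets.
  Stage II.1 carried; the burden shifts to the franchisor.
Stage II.2 (franchisor, a substantially-more-likely showing, weight is at least 74): (f) net 76−1=75 ≥ 74 — meets.
  All elements met. The franchisor retains the burden for Stage II.3.
Stage II.3 (franchisor, a preponderance, weight is at least 50): (g) 51 ≥ 50 — meets; (h) net 55−5=50 ≥ 50 — meets.
  Stage II.3 carried; the final stage is satisfied.
With every stage satisfied, the franchisor prevails on this issue.
— Issue III —
Stage III.1 — burden on franchisee; standard: clear and convincing evidence (weight is at least 68).
    (i): 67 < 68 [not met]
    (j): 66 < 68 [not met]
  Not every element is met, so the franchisee fails to carry Stage III.1.
The franchisor prevails on this issue.
Per-issue: Issue I → franchisor; Issue II → franchisor; Issue III → franchisor. The franchisee must prevail on at least one issue; overall, the franchisor prevails.

franchisor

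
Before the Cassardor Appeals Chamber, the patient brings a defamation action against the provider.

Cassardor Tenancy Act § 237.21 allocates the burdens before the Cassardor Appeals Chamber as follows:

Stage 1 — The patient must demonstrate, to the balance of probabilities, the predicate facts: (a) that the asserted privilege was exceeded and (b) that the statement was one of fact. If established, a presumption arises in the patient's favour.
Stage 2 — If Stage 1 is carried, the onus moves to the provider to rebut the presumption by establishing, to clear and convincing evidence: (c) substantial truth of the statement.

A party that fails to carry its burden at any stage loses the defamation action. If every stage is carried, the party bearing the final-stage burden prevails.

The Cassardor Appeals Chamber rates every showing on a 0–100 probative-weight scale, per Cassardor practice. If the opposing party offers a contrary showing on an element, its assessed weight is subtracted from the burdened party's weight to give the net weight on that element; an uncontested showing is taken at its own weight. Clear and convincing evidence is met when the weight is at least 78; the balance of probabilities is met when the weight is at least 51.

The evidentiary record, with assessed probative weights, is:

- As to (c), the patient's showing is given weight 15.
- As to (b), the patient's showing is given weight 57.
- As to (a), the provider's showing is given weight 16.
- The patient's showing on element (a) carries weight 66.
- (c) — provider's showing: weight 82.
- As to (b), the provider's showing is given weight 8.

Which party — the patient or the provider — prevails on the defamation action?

provider

At Stage 1 the patient must meet the balance of probabilities (weight is at least 51): on (a) the weight is 66 less the opposing 16 gives net 50, < 51, so (a) does not meet the standard; on (b) the weight is 57 less the opposing 8 gives net 49, which does not reach 51, so (b) does not meet the standard.
  The patient does not carry Stage 1.
The provider prevails.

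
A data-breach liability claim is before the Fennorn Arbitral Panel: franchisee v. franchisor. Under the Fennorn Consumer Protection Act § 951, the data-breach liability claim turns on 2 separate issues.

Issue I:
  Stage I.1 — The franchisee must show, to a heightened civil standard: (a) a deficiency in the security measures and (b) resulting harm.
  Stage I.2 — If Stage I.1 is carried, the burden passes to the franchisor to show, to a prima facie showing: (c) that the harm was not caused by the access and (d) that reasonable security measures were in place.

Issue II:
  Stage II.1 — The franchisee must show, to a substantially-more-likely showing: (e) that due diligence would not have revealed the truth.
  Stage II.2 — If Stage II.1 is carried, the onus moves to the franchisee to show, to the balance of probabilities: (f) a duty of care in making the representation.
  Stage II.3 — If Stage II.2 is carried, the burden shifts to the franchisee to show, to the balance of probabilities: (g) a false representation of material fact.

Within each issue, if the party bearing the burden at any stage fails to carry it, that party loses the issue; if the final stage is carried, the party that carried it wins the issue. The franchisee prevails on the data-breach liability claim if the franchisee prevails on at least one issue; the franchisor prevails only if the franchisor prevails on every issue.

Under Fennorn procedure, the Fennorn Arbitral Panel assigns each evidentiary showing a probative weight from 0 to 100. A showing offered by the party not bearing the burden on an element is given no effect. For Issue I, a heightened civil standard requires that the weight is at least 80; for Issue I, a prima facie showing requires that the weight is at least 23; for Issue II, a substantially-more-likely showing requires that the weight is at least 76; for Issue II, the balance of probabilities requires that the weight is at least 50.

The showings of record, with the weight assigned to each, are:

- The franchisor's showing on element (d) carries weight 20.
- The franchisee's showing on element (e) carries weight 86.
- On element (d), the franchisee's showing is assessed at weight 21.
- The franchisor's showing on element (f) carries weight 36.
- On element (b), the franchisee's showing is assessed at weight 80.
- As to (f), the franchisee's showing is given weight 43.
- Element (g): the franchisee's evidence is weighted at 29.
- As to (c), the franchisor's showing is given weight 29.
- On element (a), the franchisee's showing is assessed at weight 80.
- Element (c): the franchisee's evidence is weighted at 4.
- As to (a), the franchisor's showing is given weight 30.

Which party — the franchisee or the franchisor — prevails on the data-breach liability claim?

franchisee

— Issue I —
Stage I.1 — burden on franchisee; standard: a heightened civil standard (weight is at least 80).
    (a): 80 (franchisor's 30 disregarded) ≥ 80 [met]
    (b): 80 ≥ 80 [met]
  The franchisee carries Stage I.1; the franchisor now bears the burden.
Stage I.2 — burden on franchisor; standard: a prima facie showing (weight is at least 23).
    (c): 29 (franchisee's 4 disregarded) ≥ 23 [met]
    (d): 20 (franchisee's 21 disregarded) < 23 [not met]
  Stage I.2 not carried; the franchisor fails its burden.
So the franchisee prevails on this issue.
— Issue II —
Stage II.1 (franchisee, a substantially-more-likely showing, weight is at least 76): (e) 86 ≥ 76 — meets.
  Stage II.1 carried; the burden remains with the franchisee.
Stage II.2 (franchisee, the balance of probabilities, weight is at least 50): (f) 43 (franchisor's 36 disregarded) < 50 — fails.
  The franchisee does not carry Stage II.2.
The analysis ends at Stage II.2; the franchisor prevails on this issue.
Per-issue: Issue I → franchisee; Issue II → franchisor. The franchisee must prevail on at least one issue; overall, the franchisee prevails.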